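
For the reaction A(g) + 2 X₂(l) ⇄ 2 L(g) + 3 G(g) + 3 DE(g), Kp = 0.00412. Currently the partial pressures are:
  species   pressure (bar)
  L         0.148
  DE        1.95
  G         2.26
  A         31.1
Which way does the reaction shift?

in the reverse direction

(X₂ is a pure liquid — omitted from Qp.)
Qp = P(L)²·P(G)³·P(DE)³ / P(A) = (0.148)²·(2.26)³·(1.95)³ / (31.1) = 0.0603
Qp = 0.0603 > Kp = 0.00412, so the reverse reaction proceeds.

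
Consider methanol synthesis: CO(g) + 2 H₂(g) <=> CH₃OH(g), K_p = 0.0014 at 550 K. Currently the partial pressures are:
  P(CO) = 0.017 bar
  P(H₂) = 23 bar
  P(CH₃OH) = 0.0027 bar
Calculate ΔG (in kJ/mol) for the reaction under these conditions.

Q_p = P(CH₃OH) / (P(CO)·P(H₂)²) = (0.0027) / ((0.017)·(23)²) = 3.00e-4
ΔG = RT ln(Q_p/K_p) = (8.314 J mol⁻¹ K⁻¹)(550 K) × ln(3.00e-4/0.0014)
   = (4.573 kJ/mol)(-1.540) = -7.04 kJ/mol
ΔG < 0, so the forward reaction is spontaneous (proceeds forward).

ΔG = -7.04 kJ/mol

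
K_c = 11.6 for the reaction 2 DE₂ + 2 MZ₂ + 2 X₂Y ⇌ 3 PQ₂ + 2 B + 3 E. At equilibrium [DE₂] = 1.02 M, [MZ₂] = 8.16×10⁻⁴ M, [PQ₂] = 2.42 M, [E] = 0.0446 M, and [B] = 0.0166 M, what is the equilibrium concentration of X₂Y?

At equilibrium, K_c = [PQ₂]³·[B]²·[E]³ / ([DE₂]²·[MZ₂]²·[X₂Y]²) = 11.6.
(2.42)³·(0.0166)²·(0.0446)³ / ((1.02)²·(8.16×10⁻⁴)²·([X₂Y])²) = 11.6
[X₂Y]² = 0.0431 ⇒ [X₂Y] = 0.208 M

[X₂Y] = 0.208 M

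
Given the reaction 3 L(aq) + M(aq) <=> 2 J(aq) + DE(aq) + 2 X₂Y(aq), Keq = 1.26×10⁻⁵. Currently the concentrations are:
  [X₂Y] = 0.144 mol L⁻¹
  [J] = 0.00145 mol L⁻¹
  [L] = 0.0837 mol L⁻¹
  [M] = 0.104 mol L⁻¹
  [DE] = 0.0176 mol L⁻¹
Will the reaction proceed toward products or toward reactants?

Q = [J]²·[DE]·[X₂Y]² / ([L]³·[M]) = (0.00145)²·(0.0176)·(0.144)² / ((0.0837)³·(0.104)) = 1.26×10⁻⁵
Q = 1.26×10⁻⁵ = Keq, so the system is already at equilibrium.

no net change (already at equilibrium)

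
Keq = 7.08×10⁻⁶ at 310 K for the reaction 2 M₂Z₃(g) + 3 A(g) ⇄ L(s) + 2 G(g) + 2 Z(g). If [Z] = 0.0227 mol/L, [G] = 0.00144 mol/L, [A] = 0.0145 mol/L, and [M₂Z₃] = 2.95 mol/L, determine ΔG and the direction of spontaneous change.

ΔG = 4.48 kJ/mol; the forward reaction is non-spontaneous

(L is a pure solid — omitted from Q.)
Q = [G]²·[Z]² / ([M₂Z₃]²·[A]³) = (0.00144)²·(0.0227)² / ((2.95)²·(0.0145)³) = 4.03×10⁻⁵
ΔG = RT ln(Q/Keq) = (8.314 J mol⁻¹ K⁻¹)(310 K) × ln(4.03×10⁻⁵/7.08×10⁻⁶)
   = (2.577 kJ/mol)(1.739) = 4.48 kJ/mol
ΔG > 0, so the forward reaction is non-spontaneous (proceeds in reverse).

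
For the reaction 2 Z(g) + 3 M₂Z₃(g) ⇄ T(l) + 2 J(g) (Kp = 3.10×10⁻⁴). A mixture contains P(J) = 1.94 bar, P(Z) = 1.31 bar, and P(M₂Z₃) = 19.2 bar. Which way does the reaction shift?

neither direction; the system is at equilibrium

(T is a pure liquid — omitted from Qp.)
Qp = P(J)² / (P(Z)²·P(M₂Z₃)³) = (1.94)² / ((1.31)²·(19.2)³) = 3.10×10⁻⁴
Qp = 3.10×10⁻⁴ = Kp, so the system is already at equilibrium.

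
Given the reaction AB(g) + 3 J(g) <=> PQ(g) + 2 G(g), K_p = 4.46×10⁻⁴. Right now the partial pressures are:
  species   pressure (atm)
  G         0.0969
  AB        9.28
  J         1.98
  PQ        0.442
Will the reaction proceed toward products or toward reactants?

to the right

Q_p = P(PQ)·P(G)² / (P(AB)·P(J)³) = (0.442)·(0.0969)² / ((9.28)·(1.98)³) = 5.76×10⁻⁵
Q_p = 5.76×10⁻⁵ < K_p = 4.46×10⁻⁴, so the forward reaction proceeds.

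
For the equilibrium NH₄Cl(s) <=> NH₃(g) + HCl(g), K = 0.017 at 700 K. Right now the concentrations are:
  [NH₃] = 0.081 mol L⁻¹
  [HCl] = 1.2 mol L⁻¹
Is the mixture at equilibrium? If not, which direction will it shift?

no; Q > K, reaction proceeds in reverse

(NH₄Cl is a pure solid — omitted from Q.)
Q = [NH₃]·[HCl] = (0.081)·(1.2) = 0.097
Q = 0.097 > K = 0.017: net reverse reaction.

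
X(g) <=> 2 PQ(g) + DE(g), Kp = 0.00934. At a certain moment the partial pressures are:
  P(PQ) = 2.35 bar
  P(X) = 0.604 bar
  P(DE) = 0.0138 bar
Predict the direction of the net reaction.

Qp = P(PQ)²·P(DE) / P(X) = (2.35)²·(0.0138) / (0.604) = 0.126
Qp = 0.126 > Kp = 0.00934, so the reverse reaction proceeds.

to the left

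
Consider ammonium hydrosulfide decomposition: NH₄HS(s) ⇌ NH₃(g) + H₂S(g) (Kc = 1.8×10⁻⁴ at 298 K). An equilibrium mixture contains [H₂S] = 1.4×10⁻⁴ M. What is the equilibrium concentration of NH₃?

[NH₃] = 1.3 M

(NH₄HS is a pure solid — omitted from Kc.)
At equilibrium, Kc = [NH₃]·[H₂S] = 1.8×10⁻⁴.
([NH₃])·(1.4×10⁻⁴) = 1.8×10⁻⁴
[NH₃] = 1.29 = 1.3 M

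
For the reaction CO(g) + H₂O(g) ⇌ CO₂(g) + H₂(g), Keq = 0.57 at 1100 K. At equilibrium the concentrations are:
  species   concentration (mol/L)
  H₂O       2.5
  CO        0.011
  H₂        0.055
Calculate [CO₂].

At equilibrium, Keq = [CO₂]·[H₂] / ([CO]·[H₂O]) = 0.57.
([CO₂])·(0.055) / ((0.011)·(2.5)) = 0.57
[CO₂] = 0.285 = 0.29 mol/L

[CO₂] = 0.29 mol/L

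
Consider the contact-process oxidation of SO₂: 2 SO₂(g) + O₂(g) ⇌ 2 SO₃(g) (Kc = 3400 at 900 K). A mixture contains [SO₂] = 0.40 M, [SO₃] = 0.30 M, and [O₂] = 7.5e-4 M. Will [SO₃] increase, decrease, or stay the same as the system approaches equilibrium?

increase

Qc = [SO₃]² / ([SO₂]²·[O₂]) = (0.30)² / ((0.40)²·(7.5e-4)) = 750
Qc = 750 < Kc = 3400: net forward reaction.
SO₃ is a product, so it increases.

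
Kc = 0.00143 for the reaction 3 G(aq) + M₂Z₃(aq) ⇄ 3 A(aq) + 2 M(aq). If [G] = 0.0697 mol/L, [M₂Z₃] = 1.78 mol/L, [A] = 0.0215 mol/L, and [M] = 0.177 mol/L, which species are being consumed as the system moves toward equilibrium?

G, M₂Z₃ (reactants)

Qc = [A]³·[M]² / ([G]³·[M₂Z₃]) = (0.0215)³·(0.177)² / ((0.0697)³·(1.78)) = 5.17×10⁻⁴
Qc = 5.17×10⁻⁴ < Kc = 0.00143: net forward reaction.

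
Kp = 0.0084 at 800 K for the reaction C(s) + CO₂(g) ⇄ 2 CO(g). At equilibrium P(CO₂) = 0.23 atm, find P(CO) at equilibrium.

(C is a pure solid — omitted from Kp.)
At equilibrium, Kp = P(CO)² / P(CO₂) = 0.0084.
(P(CO))² / (0.23) = 0.0084
P(CO)² = 0.00193 ⇒ P(CO) = 0.044 atm

P(CO) = 0.044 atm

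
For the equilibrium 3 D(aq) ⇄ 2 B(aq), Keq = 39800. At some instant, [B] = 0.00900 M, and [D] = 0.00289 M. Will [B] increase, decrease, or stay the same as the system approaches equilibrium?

Q = [B]² / [D]³ = (0.00900)² / (0.00289)³ = 3360
Q = 3360 < Keq = 39800: net forward reaction.
B is a product, so it increases.

increase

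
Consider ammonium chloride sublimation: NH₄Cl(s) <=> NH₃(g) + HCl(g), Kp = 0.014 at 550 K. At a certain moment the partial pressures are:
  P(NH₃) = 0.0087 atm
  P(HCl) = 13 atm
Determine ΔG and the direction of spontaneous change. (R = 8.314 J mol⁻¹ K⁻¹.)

ΔG = 9.55 kJ/mol; the forward reaction is non-spontaneous

(NH₄Cl is a pure solid — omitted from Qp.)
Qp = P(NH₃)·P(HCl) = (0.0087)·(13) = 0.113
ΔG = RT ln(Qp/Kp) = (8.314 J mol⁻¹ K⁻¹)(550 K) × ln(0.113/0.014)
   = (4.573 kJ/mol)(2.088) = 9.55 kJ/mol
ΔG > 0, so the forward reaction is non-spontaneous (proceeds in reverse).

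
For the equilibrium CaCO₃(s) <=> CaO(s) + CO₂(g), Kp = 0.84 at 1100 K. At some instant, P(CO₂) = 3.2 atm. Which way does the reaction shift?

(CaCO₃, CaO are pure solids — omitted from Qp.)
Qp = P(CO₂) = 3.2
Qp = 3.2 > Kp = 0.84, so the reverse reaction proceeds.

in the reverse direction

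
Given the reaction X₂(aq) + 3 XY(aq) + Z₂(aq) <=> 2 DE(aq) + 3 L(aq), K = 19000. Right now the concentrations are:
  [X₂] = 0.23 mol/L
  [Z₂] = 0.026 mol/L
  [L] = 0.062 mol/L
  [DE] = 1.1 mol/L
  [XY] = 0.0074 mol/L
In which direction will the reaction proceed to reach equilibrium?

Q = [DE]²·[L]³ / ([X₂]·[XY]³·[Z₂]) = (1.1)²·(0.062)³ / ((0.23)·(0.0074)³·(0.026)) = 1.2e5
Q = 1.2e5 > K = 19000, so the reverse reaction proceeds.

to the left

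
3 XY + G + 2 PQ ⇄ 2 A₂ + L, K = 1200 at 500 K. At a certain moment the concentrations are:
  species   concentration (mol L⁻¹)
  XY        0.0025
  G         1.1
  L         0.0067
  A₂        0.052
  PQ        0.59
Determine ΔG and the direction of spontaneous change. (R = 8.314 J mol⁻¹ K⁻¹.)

ΔG = 3.85 kJ/mol; the forward reaction is non-spontaneous

Q = [A₂]²·[L] / ([XY]³·[G]·[PQ]²) = (0.052)²·(0.0067) / ((0.0025)³·(1.1)·(0.59)²) = 3030
ΔG = RT ln(Q/K) = (8.314 J mol⁻¹ K⁻¹)(500 K) × ln(3030/1200)
   = (4.157 kJ/mol)(0.9262) = 3.85 kJ/mol
ΔG > 0, so the forward reaction is non-spontaneous (proceeds in reverse).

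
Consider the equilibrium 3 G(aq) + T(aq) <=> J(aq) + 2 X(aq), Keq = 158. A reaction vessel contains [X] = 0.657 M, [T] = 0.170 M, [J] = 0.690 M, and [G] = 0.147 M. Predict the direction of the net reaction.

to the left

Q = [J]·[X]² / ([G]³·[T]) = (0.690)·(0.657)² / ((0.147)³·(0.170)) = 552
Q = 552 > Keq = 158, so the reverse reaction proceeds.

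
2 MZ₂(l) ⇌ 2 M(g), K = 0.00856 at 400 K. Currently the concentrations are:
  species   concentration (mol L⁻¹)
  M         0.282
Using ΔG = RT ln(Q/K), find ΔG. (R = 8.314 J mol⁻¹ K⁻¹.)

(MZ₂ is a pure liquid — omitted from Q.)
Q = [M]² = (0.282)² = 0.0795
ΔG = RT ln(Q/K) = (8.314 J mol⁻¹ K⁻¹)(400 K) × ln(0.0795/0.00856)
   = (3.326 kJ/mol)(2.229) = 7.41 kJ/mol
ΔG > 0, so the forward reaction is non-spontaneous (proceeds in reverse).

ΔG = 7.41 kJ/mol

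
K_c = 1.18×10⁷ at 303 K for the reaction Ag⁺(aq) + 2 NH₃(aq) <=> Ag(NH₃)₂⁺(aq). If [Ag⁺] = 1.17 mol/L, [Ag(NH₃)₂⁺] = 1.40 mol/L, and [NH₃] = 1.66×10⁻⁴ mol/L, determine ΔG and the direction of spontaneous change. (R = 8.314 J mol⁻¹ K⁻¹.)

Q_c = [Ag(NH₃)₂⁺] / ([Ag⁺]·[NH₃]²) = (1.40) / ((1.17)·(1.66×10⁻⁴)²) = 4.34×10⁷
ΔG = RT ln(Q_c/K_c) = (8.314 J mol⁻¹ K⁻¹)(303 K) × ln(4.34×10⁷/1.18×10⁷)
   = (2.519 kJ/mol)(1.302) = 3.28 kJ/mol
ΔG > 0, so the forward reaction is non-spontaneous (proceeds in reverse).

ΔG = 3.28 kJ/mol; the forward reaction is non-spontaneous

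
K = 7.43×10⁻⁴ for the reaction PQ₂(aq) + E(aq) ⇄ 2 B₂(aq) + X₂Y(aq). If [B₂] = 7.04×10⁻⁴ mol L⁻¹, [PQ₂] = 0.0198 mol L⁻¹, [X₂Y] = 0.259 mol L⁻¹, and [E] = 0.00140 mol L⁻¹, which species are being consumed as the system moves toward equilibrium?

B₂, X₂Y (products)

Q = [B₂]²·[X₂Y] / ([PQ₂]·[E]) = (7.04×10⁻⁴)²·(0.259) / ((0.0198)·(0.00140)) = 0.00463
Q = 0.00463 > K = 7.43×10⁻⁴: net reverse reaction.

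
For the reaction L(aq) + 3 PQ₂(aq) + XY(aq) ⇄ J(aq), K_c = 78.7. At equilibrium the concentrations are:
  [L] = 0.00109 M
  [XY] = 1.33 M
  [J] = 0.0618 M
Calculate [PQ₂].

At equilibrium, K_c = [J] / ([L]·[PQ₂]³·[XY]) = 78.7.
(0.0618) / ((0.00109)·([PQ₂])³·(1.33)) = 78.7
[PQ₂]³ = 0.542 ⇒ [PQ₂] = 0.815 M

[PQ₂] = 0.815 M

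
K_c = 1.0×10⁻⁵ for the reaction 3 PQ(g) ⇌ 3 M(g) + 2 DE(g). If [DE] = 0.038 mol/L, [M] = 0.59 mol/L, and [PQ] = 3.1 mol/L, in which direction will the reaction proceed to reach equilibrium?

at equilibrium

Q_c = [M]³·[DE]² / [PQ]³ = (0.59)³·(0.038)² / (3.1)³ = 1.0×10⁻⁵
Q_c = 1.0×10⁻⁵ = K_c, so the system is already at equilibrium.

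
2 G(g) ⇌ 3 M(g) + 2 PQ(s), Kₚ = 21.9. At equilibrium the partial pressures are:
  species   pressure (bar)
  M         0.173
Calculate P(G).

(PQ is a pure solid — omitted from Kₚ.)
At equilibrium, Kₚ = P(M)³ / P(G)² = 21.9.
(0.173)³ / (P(G))² = 21.9
P(G)² = 2.36×10⁻⁴ ⇒ P(G) = 0.0154 bar

P(G) = 0.0154 bar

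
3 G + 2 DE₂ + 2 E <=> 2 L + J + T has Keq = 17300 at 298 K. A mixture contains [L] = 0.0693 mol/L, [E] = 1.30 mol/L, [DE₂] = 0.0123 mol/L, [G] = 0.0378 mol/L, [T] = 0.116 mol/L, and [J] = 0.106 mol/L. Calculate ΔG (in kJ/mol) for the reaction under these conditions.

ΔG = -3.46 kJ/mol

Q = [L]²·[J]·[T] / ([G]³·[DE₂]²·[E]²) = (0.0693)²·(0.106)·(0.116) / ((0.0378)³·(0.0123)²·(1.30)²) = 4280
ΔG = RT ln(Q/Keq) = (8.314 J mol⁻¹ K⁻¹)(298 K) × ln(4280/17300)
   = (2.478 kJ/mol)(-1.397) = -3.46 kJ/mol
ΔG < 0, so the forward reaction is spontaneous (proceeds forward).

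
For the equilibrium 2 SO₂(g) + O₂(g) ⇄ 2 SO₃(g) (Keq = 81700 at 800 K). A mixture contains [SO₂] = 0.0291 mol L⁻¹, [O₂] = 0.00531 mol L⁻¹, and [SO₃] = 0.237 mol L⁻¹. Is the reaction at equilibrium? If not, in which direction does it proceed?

Q = [SO₃]² / ([SO₂]²·[O₂]) = (0.237)² / ((0.0291)²·(0.00531)) = 12500
Q = 12500 < Keq = 81700, so the forward reaction proceeds.

toward products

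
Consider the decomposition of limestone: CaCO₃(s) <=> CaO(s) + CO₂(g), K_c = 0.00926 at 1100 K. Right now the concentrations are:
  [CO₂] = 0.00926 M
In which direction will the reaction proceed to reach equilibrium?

neither direction; the system is at equilibrium

(CaCO₃, CaO are pure solids — omitted from Q_c.)
Q_c = [CO₂] = 0.00926
Q_c = 0.00926 = K_c, so the system is already at equilibrium.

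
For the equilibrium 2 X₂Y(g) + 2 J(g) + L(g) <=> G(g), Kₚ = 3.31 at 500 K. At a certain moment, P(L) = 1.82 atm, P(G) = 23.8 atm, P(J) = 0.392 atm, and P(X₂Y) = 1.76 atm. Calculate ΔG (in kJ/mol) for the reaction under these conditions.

ΔG = 8.80 kJ/mol

Qₚ = P(G) / (P(X₂Y)²·P(J)²·P(L)) = (23.8) / ((1.76)²·(0.392)²·(1.82)) = 27.5
ΔG = RT ln(Qₚ/Kₚ) = (8.314 J mol⁻¹ K⁻¹)(500 K) × ln(27.5/3.31)
   = (4.157 kJ/mol)(2.117) = 8.80 kJ/mol
ΔG > 0, so the forward reaction is non-spontaneous (proceeds in reverse).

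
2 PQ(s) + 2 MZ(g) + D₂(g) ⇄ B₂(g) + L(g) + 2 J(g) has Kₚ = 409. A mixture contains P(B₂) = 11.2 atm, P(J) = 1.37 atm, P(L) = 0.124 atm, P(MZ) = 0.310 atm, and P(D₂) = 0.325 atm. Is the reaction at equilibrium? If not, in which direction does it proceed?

(PQ is a pure solid — omitted from Qₚ.)
Qₚ = P(B₂)·P(L)·P(J)² / (P(MZ)²·P(D₂)) = (11.2)·(0.124)·(1.37)² / ((0.310)²·(0.325)) = 83.5
Qₚ = 83.5 < Kₚ = 409, so the forward reaction proceeds.

forward (toward products)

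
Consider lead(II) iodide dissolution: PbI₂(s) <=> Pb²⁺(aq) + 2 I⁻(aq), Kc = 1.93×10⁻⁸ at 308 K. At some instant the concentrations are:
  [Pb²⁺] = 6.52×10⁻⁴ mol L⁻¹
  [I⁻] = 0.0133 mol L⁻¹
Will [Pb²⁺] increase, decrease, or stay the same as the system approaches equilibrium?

(PbI₂ is a pure solid — omitted from Qc.)
Qc = [Pb²⁺]·[I⁻]² = (6.52×10⁻⁴)·(0.0133)² = 1.15×10⁻⁷
Qc = 1.15×10⁻⁷ > Kc = 1.93×10⁻⁸: net reverse reaction.
Pb²⁺ is a product, so it decreases.

decrease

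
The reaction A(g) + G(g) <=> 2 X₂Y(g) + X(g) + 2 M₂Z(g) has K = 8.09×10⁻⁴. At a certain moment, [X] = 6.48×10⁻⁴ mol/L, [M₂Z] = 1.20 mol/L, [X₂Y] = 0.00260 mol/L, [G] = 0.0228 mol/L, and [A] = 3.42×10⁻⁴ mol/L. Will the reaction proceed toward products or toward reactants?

at equilibrium

Q = [X₂Y]²·[X]·[M₂Z]² / ([A]·[G]) = (0.00260)²·(6.48×10⁻⁴)·(1.20)² / ((3.42×10⁻⁴)·(0.0228)) = 8.09×10⁻⁴
Q = 8.09×10⁻⁴ = K, so the system is already at equilibrium.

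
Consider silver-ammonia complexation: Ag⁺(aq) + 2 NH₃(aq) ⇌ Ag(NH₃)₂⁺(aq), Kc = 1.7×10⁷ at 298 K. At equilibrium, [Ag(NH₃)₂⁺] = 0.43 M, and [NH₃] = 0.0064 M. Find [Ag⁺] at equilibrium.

At equilibrium, Kc = [Ag(NH₃)₂⁺] / ([Ag⁺]·[NH₃]²) = 1.7×10⁷.
(0.43) / (([Ag⁺])·(0.0064)²) = 1.7×10⁷
[Ag⁺] = 6.18×10⁻⁴ = 6.2×10⁻⁴ M

[Ag⁺] = 6.2×10⁻⁴ M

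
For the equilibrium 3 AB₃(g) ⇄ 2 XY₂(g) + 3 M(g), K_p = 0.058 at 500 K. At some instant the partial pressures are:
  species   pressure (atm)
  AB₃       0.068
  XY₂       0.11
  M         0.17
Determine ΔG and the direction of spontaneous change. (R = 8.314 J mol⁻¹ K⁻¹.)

ΔG = 4.91 kJ/mol; the forward reaction is non-spontaneous

Q_p = P(XY₂)²·P(M)³ / P(AB₃)³ = (0.11)²·(0.17)³ / (0.068)³ = 0.189
ΔG = RT ln(Q_p/K_p) = (8.314 J mol⁻¹ K⁻¹)(500 K) × ln(0.189/0.058)
   = (4.157 kJ/mol)(1.181) = 4.91 kJ/mol
ΔG > 0, so the forward reaction is non-spontaneous (proceeds in reverse).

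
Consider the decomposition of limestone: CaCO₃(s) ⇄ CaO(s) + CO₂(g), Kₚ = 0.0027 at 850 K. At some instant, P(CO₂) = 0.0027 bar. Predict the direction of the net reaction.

(CaCO₃, CaO are pure solids — omitted from Qₚ.)
Qₚ = P(CO₂) = 0.0027
Qₚ = 0.0027 = Kₚ, so the system is already at equilibrium.

no net change (already at equilibrium)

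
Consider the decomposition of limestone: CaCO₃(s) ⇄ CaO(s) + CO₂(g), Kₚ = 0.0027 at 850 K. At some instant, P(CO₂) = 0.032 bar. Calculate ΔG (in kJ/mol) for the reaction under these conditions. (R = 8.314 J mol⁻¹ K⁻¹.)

ΔG = 17.5 kJ/mol

(CaCO₃, CaO are pure solids — omitted from Qₚ.)
Qₚ = P(CO₂) = 0.0320
ΔG = RT ln(Qₚ/Kₚ) = (8.314 J mol⁻¹ K⁻¹)(850 K) × ln(0.0320/0.0027)
   = (7.067 kJ/mol)(2.472) = 17.5 kJ/mol
ΔG > 0, so the forward reaction is non-spontaneous (proceeds in reverse).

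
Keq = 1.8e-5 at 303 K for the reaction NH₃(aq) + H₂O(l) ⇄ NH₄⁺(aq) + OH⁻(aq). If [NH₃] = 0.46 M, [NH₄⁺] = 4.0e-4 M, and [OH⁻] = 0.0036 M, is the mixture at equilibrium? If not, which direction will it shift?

no; Q < K, reaction proceeds forward

(H₂O is a pure liquid — omitted from Q.)
Q = [NH₄⁺]·[OH⁻] / [NH₃] = (4.0e-4)·(0.0036) / (0.46) = 3.1e-6
Q = 3.1e-6 < Keq = 1.8e-5: net forward reaction.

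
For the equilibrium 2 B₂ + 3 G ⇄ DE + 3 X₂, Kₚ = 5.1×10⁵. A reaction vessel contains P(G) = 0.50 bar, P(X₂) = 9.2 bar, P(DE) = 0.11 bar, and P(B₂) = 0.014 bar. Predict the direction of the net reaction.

Qₚ = P(DE)·P(X₂)³ / (P(B₂)²·P(G)³) = (0.11)·(9.2)³ / ((0.014)²·(0.50)³) = 3.5×10⁶
Qₚ = 3.5×10⁶ > Kₚ = 5.1×10⁵, so the reverse reaction proceeds.

reverse (toward reactants)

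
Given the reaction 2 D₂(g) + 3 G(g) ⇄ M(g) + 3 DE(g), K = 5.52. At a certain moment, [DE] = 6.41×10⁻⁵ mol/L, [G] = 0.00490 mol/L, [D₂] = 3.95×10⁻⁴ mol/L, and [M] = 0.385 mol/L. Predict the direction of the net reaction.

neither direction; the system is at equilibrium

Q = [M]·[DE]³ / ([D₂]²·[G]³) = (0.385)·(6.41×10⁻⁵)³ / ((3.95×10⁻⁴)²·(0.00490)³) = 5.52
Q = 5.52 = K, so the system is already at equilibrium.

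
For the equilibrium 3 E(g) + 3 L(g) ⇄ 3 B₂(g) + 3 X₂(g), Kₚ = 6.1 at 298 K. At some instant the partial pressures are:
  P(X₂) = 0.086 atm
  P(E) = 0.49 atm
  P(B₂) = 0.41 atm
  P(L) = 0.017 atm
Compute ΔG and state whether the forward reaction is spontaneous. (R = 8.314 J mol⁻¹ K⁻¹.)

Qₚ = P(B₂)³·P(X₂)³ / (P(E)³·P(L)³) = (0.41)³·(0.086)³ / ((0.49)³·(0.017)³) = 75.8
ΔG = RT ln(Qₚ/Kₚ) = (8.314 J mol⁻¹ K⁻¹)(298 K) × ln(75.8/6.1)
   = (2.478 kJ/mol)(2.520) = 6.24 kJ/mol
ΔG > 0, so the forward reaction is non-spontaneous (proceeds in reverse).

ΔG = 6.24 kJ/mol; the forward reaction is non-spontaneous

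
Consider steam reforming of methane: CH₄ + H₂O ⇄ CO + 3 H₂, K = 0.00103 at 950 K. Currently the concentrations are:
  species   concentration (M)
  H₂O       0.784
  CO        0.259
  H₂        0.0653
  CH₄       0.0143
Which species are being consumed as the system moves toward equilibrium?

CO, H₂ (products)

Q = [CO]·[H₂]³ / ([CH₄]·[H₂O]) = (0.259)·(0.0653)³ / ((0.0143)·(0.784)) = 0.00643
Q = 0.00643 > K = 0.00103: net reverse reaction.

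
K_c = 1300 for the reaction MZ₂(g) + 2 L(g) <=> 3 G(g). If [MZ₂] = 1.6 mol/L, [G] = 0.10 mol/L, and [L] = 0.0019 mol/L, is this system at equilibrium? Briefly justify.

Q_c = [G]³ / ([MZ₂]·[L]²) = (0.10)³ / ((1.6)·(0.0019)²) = 170
Q_c = 170 < K_c = 1300: net forward reaction.

no; Q < K, reaction proceeds forward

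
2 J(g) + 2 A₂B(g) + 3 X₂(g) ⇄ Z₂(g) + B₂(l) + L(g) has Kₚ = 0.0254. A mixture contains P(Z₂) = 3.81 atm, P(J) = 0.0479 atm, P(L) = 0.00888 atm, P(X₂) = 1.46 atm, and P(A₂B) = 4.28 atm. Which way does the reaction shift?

to the left

(B₂ is a pure liquid — omitted from Qₚ.)
Qₚ = P(Z₂)·P(L) / (P(J)²·P(A₂B)²·P(X₂)³) = (3.81)·(0.00888) / ((0.0479)²·(4.28)²·(1.46)³) = 0.259
Qₚ = 0.259 > Kₚ = 0.0254, so the reverse reaction proceeds.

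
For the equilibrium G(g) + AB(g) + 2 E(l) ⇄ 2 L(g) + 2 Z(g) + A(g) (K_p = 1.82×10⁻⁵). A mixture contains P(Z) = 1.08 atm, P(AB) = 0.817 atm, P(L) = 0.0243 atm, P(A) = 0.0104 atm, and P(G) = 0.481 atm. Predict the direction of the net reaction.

(E is a pure liquid — omitted from Q_p.)
Q_p = P(L)²·P(Z)²·P(A) / (P(G)·P(AB)) = (0.0243)²·(1.08)²·(0.0104) / ((0.481)·(0.817)) = 1.82×10⁻⁵
Q_p = 1.82×10⁻⁵ = K_p, so the system is already at equilibrium.

neither direction; the system is at equilibrium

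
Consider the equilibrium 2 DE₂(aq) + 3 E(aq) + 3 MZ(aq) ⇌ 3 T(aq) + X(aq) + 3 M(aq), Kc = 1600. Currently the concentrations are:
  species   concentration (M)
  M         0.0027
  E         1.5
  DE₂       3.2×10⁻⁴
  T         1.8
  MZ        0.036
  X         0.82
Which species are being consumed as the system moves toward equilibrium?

Qc = [T]³·[X]·[M]³ / ([DE₂]²·[E]³·[MZ]³) = (1.8)³·(0.82)·(0.0027)³ / ((3.2×10⁻⁴)²·(1.5)³·(0.036)³) = 5800
Qc = 5800 > Kc = 1600: net reverse reaction.

T, X, M (products)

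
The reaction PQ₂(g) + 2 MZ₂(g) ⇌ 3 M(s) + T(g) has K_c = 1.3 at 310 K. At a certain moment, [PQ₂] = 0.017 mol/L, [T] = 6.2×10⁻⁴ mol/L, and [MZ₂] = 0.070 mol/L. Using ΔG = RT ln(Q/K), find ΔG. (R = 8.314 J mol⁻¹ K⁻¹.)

(M is a pure solid — omitted from Q_c.)
Q_c = [T] / ([PQ₂]·[MZ₂]²) = (6.2×10⁻⁴) / ((0.017)·(0.070)²) = 7.44
ΔG = RT ln(Q_c/K_c) = (8.314 J mol⁻¹ K⁻¹)(310 K) × ln(7.44/1.3)
   = (2.577 kJ/mol)(1.745) = 4.50 kJ/mol
ΔG > 0, so the forward reaction is non-spontaneous (proceeds in reverse).

ΔG = 4.50 kJ/mol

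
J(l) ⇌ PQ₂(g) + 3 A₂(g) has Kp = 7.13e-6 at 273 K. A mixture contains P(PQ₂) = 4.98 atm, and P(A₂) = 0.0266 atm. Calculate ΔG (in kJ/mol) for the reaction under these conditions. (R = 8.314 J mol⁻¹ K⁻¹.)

ΔG = 5.85 kJ/mol

(J is a pure liquid — omitted from Qp.)
Qp = P(PQ₂)·P(A₂)³ = (4.98)·(0.0266)³ = 9.37e-5
ΔG = RT ln(Qp/Kp) = (8.314 J mol⁻¹ K⁻¹)(273 K) × ln(9.37e-5/7.13e-6)
   = (2.270 kJ/mol)(2.576) = 5.85 kJ/mol
ΔG > 0, so the forward reaction is non-spontaneous (proceeds in reverse).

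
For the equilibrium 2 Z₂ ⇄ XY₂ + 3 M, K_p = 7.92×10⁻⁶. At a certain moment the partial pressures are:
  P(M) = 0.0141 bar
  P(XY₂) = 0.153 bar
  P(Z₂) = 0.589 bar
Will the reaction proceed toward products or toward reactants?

toward products

Q_p = P(XY₂)·P(M)³ / P(Z₂)² = (0.153)·(0.0141)³ / (0.589)² = 1.24×10⁻⁶
Q_p = 1.24×10⁻⁶ < K_p = 7.92×10⁻⁶, so the forward reaction proceeds.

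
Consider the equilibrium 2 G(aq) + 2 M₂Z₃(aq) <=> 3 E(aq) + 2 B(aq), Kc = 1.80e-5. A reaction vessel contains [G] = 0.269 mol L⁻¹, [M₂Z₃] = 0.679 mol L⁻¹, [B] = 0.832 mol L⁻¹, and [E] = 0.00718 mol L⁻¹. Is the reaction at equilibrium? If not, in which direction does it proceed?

toward products

Qc = [E]³·[B]² / ([G]²·[M₂Z₃]²) = (0.00718)³·(0.832)² / ((0.269)²·(0.679)²) = 7.68e-6
Qc = 7.68e-6 < Kc = 1.80e-5, so the forward reaction proceeds.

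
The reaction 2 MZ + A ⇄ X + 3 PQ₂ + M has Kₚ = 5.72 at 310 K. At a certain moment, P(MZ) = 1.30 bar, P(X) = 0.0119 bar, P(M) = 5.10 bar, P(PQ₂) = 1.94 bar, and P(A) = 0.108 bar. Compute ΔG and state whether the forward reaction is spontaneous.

Qₚ = P(X)·P(PQ₂)³·P(M) / (P(MZ)²·P(A)) = (0.0119)·(1.94)³·(5.10) / ((1.30)²·(0.108)) = 2.43
ΔG = RT ln(Qₚ/Kₚ) = (8.314 J mol⁻¹ K⁻¹)(310 K) × ln(2.43/5.72)
   = (2.577 kJ/mol)(-0.8561) = -2.21 kJ/mol
ΔG < 0, so the forward reaction is spontaneous (proceeds forward).

ΔG = -2.21 kJ/mol; the forward reaction is spontaneous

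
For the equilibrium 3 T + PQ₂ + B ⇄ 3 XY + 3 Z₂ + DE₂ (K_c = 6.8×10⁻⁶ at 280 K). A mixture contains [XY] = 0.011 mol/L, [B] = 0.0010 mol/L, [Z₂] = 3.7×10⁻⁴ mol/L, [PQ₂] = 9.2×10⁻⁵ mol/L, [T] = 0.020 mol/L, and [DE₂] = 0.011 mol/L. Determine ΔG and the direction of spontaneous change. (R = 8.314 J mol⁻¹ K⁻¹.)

ΔG = -4.44 kJ/mol; the forward reaction is spontaneous

Q_c = [XY]³·[Z₂]³·[DE₂] / ([T]³·[PQ₂]·[B]) = (0.011)³·(3.7×10⁻⁴)³·(0.011) / ((0.020)³·(9.2×10⁻⁵)·(0.0010)) = 1.01×10⁻⁶
ΔG = RT ln(Q_c/K_c) = (8.314 J mol⁻¹ K⁻¹)(280 K) × ln(1.01×10⁻⁶/6.8×10⁻⁶)
   = (2.328 kJ/mol)(-1.907) = -4.44 kJ/mol
ΔG < 0, so the forward reaction is spontaneous (proceeds forward).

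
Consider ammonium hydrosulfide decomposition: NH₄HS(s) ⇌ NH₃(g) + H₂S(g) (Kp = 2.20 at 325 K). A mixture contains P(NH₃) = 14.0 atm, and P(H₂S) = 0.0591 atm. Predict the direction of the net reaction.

(NH₄HS is a pure solid — omitted from Qp.)
Qp = P(NH₃)·P(H₂S) = (14.0)·(0.0591) = 0.827
Qp = 0.827 < Kp = 2.20, so the forward reaction proceeds.

forward (toward products)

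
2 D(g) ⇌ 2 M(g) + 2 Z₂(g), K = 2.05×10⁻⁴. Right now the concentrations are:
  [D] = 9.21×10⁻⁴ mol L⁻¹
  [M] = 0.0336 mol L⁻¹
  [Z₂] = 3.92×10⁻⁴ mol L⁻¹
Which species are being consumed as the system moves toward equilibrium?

none (at equilibrium)

Q = [M]²·[Z₂]² / [D]² = (0.0336)²·(3.92×10⁻⁴)² / (9.21×10⁻⁴)² = 2.05×10⁻⁴
Q = 2.05×10⁻⁴ = K; the system is at equilibrium.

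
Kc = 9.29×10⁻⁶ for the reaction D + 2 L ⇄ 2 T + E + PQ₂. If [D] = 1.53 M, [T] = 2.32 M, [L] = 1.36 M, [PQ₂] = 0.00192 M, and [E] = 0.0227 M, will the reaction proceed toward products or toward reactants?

reverse (toward reactants)

Qc = [T]²·[E]·[PQ₂] / ([D]·[L]²) = (2.32)²·(0.0227)·(0.00192) / ((1.53)·(1.36)²) = 8.29×10⁻⁵
Qc = 8.29×10⁻⁵ > Kc = 9.29×10⁻⁶, so the reverse reaction proceeds.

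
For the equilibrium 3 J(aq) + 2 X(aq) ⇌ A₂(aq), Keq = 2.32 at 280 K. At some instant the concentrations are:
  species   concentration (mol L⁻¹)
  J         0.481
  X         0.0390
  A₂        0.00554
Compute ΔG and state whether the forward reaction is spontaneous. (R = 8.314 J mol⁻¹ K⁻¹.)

Q = [A₂] / ([J]³·[X]²) = (0.00554) / ((0.481)³·(0.0390)²) = 32.7
ΔG = RT ln(Q/Keq) = (8.314 J mol⁻¹ K⁻¹)(280 K) × ln(32.7/2.32)
   = (2.328 kJ/mol)(2.646) = 6.16 kJ/mol
ΔG > 0, so the forward reaction is non-spontaneous (proceeds in reverse).

ΔG = 6.16 kJ/mol; the forward reaction is non-spontaneous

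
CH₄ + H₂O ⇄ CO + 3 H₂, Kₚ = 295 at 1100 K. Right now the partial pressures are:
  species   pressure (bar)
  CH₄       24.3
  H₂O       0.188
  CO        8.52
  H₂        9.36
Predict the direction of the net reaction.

Qₚ = P(CO)·P(H₂)³ / (P(CH₄)·P(H₂O)) = (8.52)·(9.36)³ / ((24.3)·(0.188)) = 1530
Qₚ = 1530 > Kₚ = 295, so the reverse reaction proceeds.

reverse (toward reactants)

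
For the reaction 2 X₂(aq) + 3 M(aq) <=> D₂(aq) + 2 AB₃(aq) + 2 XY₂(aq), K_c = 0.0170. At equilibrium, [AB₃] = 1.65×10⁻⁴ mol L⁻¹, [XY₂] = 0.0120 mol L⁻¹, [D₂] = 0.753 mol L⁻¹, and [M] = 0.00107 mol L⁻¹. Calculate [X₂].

[X₂] = 0.376 mol L⁻¹

At equilibrium, K_c = [D₂]·[AB₃]²·[XY₂]² / ([X₂]²·[M]³) = 0.0170.
(0.753)·(1.65×10⁻⁴)²·(0.0120)² / (([X₂])²·(0.00107)³) = 0.0170
[X₂]² = 0.142 ⇒ [X₂] = 0.376 mol L⁻¹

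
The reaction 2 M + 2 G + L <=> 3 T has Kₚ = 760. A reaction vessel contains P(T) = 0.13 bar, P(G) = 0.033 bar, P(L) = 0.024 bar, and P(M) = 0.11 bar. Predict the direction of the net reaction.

Qₚ = P(T)³ / (P(M)²·P(G)²·P(L)) = (0.13)³ / ((0.11)²·(0.033)²·(0.024)) = 6900
Qₚ = 6900 > Kₚ = 760, so the reverse reaction proceeds.

toward reactants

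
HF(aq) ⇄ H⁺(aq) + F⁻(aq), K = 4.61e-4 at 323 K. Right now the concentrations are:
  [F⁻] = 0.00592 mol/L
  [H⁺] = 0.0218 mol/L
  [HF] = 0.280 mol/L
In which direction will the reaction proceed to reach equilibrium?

neither direction; the system is at equilibrium

Q = [H⁺]·[F⁻] / [HF] = (0.0218)·(0.00592) / (0.280) = 4.61e-4
Q = 4.61e-4 = K, so the system is already at equilibrium.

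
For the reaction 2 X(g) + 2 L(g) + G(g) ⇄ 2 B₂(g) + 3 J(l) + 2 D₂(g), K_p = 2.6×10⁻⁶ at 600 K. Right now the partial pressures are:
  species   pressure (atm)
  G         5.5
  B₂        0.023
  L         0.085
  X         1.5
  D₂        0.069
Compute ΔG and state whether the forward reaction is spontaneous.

(J is a pure liquid — omitted from Q_p.)
Q_p = P(B₂)²·P(D₂)² / (P(X)²·P(L)²·P(G)) = (0.023)²·(0.069)² / ((1.5)²·(0.085)²·(5.5)) = 2.82×10⁻⁵
ΔG = RT ln(Q_p/K_p) = (8.314 J mol⁻¹ K⁻¹)(600 K) × ln(2.82×10⁻⁵/2.6×10⁻⁶)
   = (4.988 kJ/mol)(2.384) = 11.9 kJ/mol
ΔG > 0, so the forward reaction is non-spontaneous (proceeds in reverse).

ΔG = 11.9 kJ/mol; the forward reaction is non-spontaneous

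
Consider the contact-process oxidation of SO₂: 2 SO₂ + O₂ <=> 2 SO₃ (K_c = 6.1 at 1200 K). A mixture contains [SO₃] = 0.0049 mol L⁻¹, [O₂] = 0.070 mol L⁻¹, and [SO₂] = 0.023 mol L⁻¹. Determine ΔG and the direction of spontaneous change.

Q_c = [SO₃]² / ([SO₂]²·[O₂]) = (0.0049)² / ((0.023)²·(0.070)) = 0.648
ΔG = RT ln(Q_c/K_c) = (8.314 J mol⁻¹ K⁻¹)(1200 K) × ln(0.648/6.1)
   = (9.977 kJ/mol)(-2.242) = -22.4 kJ/mol
ΔG < 0, so the forward reaction is spontaneous (proceeds forward).

ΔG = -22.4 kJ/mol; the forward reaction is spontaneous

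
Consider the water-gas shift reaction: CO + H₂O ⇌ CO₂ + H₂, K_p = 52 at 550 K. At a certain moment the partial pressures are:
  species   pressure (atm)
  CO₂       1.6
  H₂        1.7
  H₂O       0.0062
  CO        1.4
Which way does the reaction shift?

Q_p = P(CO₂)·P(H₂) / (P(CO)·P(H₂O)) = (1.6)·(1.7) / ((1.4)·(0.0062)) = 310
Q_p = 310 > K_p = 52, so the reverse reaction proceeds.

in the reverse direction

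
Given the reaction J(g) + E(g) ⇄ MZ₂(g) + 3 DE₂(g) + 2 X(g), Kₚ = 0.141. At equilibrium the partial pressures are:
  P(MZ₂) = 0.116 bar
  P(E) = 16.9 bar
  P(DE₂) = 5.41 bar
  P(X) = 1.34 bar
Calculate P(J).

At equilibrium, Kₚ = P(MZ₂)·P(DE₂)³·P(X)² / (P(J)·P(E)) = 0.141.
(0.116)·(5.41)³·(1.34)² / ((P(J))·(16.9)) = 0.141
P(J) = 13.8 bar

P(J) = 13.8 bar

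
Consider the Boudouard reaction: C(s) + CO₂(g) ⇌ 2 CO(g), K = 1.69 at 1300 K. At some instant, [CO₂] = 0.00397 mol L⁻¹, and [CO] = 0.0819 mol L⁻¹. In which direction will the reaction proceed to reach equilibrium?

(C is a pure solid — omitted from Q.)
Q = [CO]² / [CO₂] = (0.0819)² / (0.00397) = 1.69
Q = 1.69 = K, so the system is already at equilibrium.

at equilibrium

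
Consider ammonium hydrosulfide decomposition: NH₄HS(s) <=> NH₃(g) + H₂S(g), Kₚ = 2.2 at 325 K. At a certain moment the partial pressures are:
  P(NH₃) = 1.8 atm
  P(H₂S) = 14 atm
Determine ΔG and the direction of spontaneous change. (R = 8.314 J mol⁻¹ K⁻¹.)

(NH₄HS is a pure solid — omitted from Qₚ.)
Qₚ = P(NH₃)·P(H₂S) = (1.8)·(14) = 25.2
ΔG = RT ln(Qₚ/Kₚ) = (8.314 J mol⁻¹ K⁻¹)(325 K) × ln(25.2/2.2)
   = (2.702 kJ/mol)(2.438) = 6.59 kJ/mol
ΔG > 0, so the forward reaction is non-spontaneous (proceeds in reverse).

ΔG = 6.59 kJ/mol; the forward reaction is non-spontaneous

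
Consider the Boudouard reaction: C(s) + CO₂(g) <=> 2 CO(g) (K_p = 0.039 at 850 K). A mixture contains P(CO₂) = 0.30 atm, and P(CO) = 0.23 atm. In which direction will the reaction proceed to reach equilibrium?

(C is a pure solid — omitted from Q_p.)
Q_p = P(CO)² / P(CO₂) = (0.23)² / (0.30) = 0.18
Q_p = 0.18 > K_p = 0.039, so the reverse reaction proceeds.

reverse (toward reactants)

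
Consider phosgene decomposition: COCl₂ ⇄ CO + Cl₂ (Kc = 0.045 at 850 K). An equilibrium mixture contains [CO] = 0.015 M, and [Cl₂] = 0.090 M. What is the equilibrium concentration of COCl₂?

At equilibrium, Kc = [CO]·[Cl₂] / [COCl₂] = 0.045.
(0.015)·(0.090) / ([COCl₂]) = 0.045
[COCl₂] = 0.0300 = 0.030 M

[COCl₂] = 0.030 M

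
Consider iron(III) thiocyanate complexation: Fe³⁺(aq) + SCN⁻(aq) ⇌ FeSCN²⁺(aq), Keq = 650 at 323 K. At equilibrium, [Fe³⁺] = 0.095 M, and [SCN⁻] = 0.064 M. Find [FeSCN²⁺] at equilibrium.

At equilibrium, Keq = [FeSCN²⁺] / ([Fe³⁺]·[SCN⁻]) = 650.
([FeSCN²⁺]) / ((0.095)·(0.064)) = 650
[FeSCN²⁺] = 3.95 = 4.0 M

[FeSCN²⁺] = 4.0 M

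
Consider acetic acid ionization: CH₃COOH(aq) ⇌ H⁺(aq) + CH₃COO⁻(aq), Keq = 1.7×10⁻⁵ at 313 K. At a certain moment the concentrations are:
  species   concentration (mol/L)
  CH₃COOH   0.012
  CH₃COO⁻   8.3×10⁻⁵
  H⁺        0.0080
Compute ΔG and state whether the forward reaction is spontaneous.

Q = [H⁺]·[CH₃COO⁻] / [CH₃COOH] = (0.0080)·(8.3×10⁻⁵) / (0.012) = 5.53×10⁻⁵
ΔG = RT ln(Q/Keq) = (8.314 J mol⁻¹ K⁻¹)(313 K) × ln(5.53×10⁻⁵/1.7×10⁻⁵)
   = (2.602 kJ/mol)(1.180) = 3.07 kJ/mol
ΔG > 0, so the forward reaction is non-spontaneous (proceeds in reverse).

ΔG = 3.07 kJ/mol; the forward reaction is non-spontaneous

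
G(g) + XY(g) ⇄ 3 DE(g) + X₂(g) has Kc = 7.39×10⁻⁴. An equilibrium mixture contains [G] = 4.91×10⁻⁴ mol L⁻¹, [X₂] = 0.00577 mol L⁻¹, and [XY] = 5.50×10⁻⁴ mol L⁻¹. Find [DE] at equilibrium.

At equilibrium, Kc = [DE]³·[X₂] / ([G]·[XY]) = 7.39×10⁻⁴.
([DE])³·(0.00577) / ((4.91×10⁻⁴)·(5.50×10⁻⁴)) = 7.39×10⁻⁴
[DE]³ = 3.46×10⁻⁸ ⇒ [DE] = 0.00326 mol L⁻¹

[DE] = 0.00326 mol L⁻¹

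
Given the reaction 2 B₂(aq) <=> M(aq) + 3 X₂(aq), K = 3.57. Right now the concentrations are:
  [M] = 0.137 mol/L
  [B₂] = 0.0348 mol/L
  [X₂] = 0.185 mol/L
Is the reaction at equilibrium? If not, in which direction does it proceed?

in the forward direction

Q = [M]·[X₂]³ / [B₂]² = (0.137)·(0.185)³ / (0.0348)² = 0.716
Q = 0.716 < K = 3.57, so the forward reaction proceeds.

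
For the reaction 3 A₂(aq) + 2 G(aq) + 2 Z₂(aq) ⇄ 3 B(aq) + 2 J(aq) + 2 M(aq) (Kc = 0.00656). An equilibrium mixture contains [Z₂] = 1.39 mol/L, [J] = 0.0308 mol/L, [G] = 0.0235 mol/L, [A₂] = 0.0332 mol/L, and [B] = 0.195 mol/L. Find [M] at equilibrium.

At equilibrium, Kc = [B]³·[J]²·[M]² / ([A₂]³·[G]²·[Z₂]²) = 0.00656.
(0.195)³·(0.0308)²·([M])² / ((0.0332)³·(0.0235)²·(1.39)²) = 0.00656
[M]² = 3.64e-5 ⇒ [M] = 0.00603 mol/L

[M] = 0.00603 mol/L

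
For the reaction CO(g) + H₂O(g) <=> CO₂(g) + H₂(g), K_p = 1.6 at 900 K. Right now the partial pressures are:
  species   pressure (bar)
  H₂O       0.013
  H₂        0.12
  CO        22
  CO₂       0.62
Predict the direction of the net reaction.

Q_p = P(CO₂)·P(H₂) / (P(CO)·P(H₂O)) = (0.62)·(0.12) / ((22)·(0.013)) = 0.26
Q_p = 0.26 < K_p = 1.6, so the forward reaction proceeds.

toward products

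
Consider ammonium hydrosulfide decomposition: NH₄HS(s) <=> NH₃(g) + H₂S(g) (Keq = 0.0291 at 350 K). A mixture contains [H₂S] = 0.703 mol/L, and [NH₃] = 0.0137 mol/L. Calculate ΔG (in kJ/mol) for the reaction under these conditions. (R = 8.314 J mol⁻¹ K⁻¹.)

(NH₄HS is a pure solid — omitted from Q.)
Q = [NH₃]·[H₂S] = (0.0137)·(0.703) = 0.00963
ΔG = RT ln(Q/Keq) = (8.314 J mol⁻¹ K⁻¹)(350 K) × ln(0.00963/0.0291)
   = (2.910 kJ/mol)(-1.106) = -3.22 kJ/mol
ΔG < 0, so the forward reaction is spontaneous (proceeds forward).

ΔG = -3.22 kJ/mol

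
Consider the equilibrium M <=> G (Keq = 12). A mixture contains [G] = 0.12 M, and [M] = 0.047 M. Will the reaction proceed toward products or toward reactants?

in the forward direction

Q = [G] / [M] = (0.12) / (0.047) = 2.6
Q = 2.6 < Keq = 12, so the forward reaction proceeds.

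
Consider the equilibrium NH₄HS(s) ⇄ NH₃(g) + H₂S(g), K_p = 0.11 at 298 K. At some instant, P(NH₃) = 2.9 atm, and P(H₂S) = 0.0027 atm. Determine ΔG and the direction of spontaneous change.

ΔG = -6.55 kJ/mol; the forward reaction is spontaneous

(NH₄HS is a pure solid — omitted from Q_p.)
Q_p = P(NH₃)·P(H₂S) = (2.9)·(0.0027) = 0.00783
ΔG = RT ln(Q_p/K_p) = (8.314 J mol⁻¹ K⁻¹)(298 K) × ln(0.00783/0.11)
   = (2.478 kJ/mol)(-2.643) = -6.55 kJ/mol
ΔG < 0, so the forward reaction is spontaneous (proceeds forward).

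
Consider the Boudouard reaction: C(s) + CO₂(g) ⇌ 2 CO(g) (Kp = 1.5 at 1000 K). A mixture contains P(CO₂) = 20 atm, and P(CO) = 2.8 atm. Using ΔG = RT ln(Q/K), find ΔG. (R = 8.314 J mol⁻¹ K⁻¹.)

ΔG = -11.2 kJ/mol

(C is a pure solid — omitted from Qp.)
Qp = P(CO)² / P(CO₂) = (2.8)² / (20) = 0.392
ΔG = RT ln(Qp/Kp) = (8.314 J mol⁻¹ K⁻¹)(1000 K) × ln(0.392/1.5)
   = (8.314 kJ/mol)(-1.342) = -11.2 kJ/mol
ΔG < 0, so the forward reaction is spontaneous (proceeds forward).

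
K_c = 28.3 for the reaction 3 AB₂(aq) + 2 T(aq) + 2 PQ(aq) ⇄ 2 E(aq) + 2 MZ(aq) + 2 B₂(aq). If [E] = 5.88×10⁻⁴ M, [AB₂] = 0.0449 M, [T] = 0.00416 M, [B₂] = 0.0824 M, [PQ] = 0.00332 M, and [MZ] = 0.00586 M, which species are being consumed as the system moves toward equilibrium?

AB₂, T, PQ (reactants)

Q_c = [E]²·[MZ]²·[B₂]² / ([AB₂]³·[T]²·[PQ]²) = (5.88×10⁻⁴)²·(0.00586)²·(0.0824)² / ((0.0449)³·(0.00416)²·(0.00332)²) = 4.67
Q_c = 4.67 < K_c = 28.3: net forward reaction.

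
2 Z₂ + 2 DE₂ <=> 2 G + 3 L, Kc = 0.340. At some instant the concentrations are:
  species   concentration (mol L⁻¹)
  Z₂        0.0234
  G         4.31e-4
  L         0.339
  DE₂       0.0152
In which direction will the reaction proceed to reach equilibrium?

Qc = [G]²·[L]³ / ([Z₂]²·[DE₂]²) = (4.31e-4)²·(0.339)³ / ((0.0234)²·(0.0152)²) = 0.0572
Qc = 0.0572 < Kc = 0.340, so the forward reaction proceeds.

to the right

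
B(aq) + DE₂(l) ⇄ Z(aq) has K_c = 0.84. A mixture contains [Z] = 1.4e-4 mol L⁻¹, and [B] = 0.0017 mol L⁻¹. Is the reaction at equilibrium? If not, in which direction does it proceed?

(DE₂ is a pure liquid — omitted from Q_c.)
Q_c = [Z] / [B] = (1.4e-4) / (0.0017) = 0.082
Q_c = 0.082 < K_c = 0.84, so the forward reaction proceeds.

to the right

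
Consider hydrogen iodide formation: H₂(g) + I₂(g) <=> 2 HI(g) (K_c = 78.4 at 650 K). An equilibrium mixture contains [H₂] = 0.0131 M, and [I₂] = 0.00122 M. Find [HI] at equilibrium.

[HI] = 0.0354 M

At equilibrium, K_c = [HI]² / ([H₂]·[I₂]) = 78.4.
([HI])² / ((0.0131)·(0.00122)) = 78.4
[HI]² = 0.00125 ⇒ [HI] = 0.0354 M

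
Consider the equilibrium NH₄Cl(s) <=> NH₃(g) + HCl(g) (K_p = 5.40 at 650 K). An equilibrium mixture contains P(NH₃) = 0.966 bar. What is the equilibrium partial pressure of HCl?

(NH₄Cl is a pure solid — omitted from K_p.)
At equilibrium, K_p = P(NH₃)·P(HCl) = 5.40.
(0.966)·(P(HCl)) = 5.40
P(HCl) = 5.59 bar

P(HCl) = 5.59 bar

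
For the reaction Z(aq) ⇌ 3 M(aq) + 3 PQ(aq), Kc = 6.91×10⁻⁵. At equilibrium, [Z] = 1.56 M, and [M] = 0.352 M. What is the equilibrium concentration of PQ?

At equilibrium, Kc = [M]³·[PQ]³ / [Z] = 6.91×10⁻⁵.
(0.352)³·([PQ])³ / (1.56) = 6.91×10⁻⁵
[PQ]³ = 0.00247 ⇒ [PQ] = 0.135 M

[PQ] = 0.135 M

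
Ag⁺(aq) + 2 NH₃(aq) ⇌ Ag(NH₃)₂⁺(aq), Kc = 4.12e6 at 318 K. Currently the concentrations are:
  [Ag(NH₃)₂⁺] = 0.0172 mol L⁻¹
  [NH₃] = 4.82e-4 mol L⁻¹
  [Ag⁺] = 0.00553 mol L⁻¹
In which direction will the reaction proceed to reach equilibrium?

Qc = [Ag(NH₃)₂⁺] / ([Ag⁺]·[NH₃]²) = (0.0172) / ((0.00553)·(4.82e-4)²) = 1.34e7
Qc = 1.34e7 > Kc = 4.12e6, so the reverse reaction proceeds.

reverse (toward reactants)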